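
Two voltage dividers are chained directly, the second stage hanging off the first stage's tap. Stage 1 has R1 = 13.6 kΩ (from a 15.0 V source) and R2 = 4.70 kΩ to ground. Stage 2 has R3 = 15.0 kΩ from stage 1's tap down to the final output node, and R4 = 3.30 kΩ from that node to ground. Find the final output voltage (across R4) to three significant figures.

V_out ≈ 0.583 V

Stage 2 presents R3+R4 = 18.30 kΩ as a load on stage 1's tap.
Stage 1's lower leg becomes R2‖(R3+R4) = 3.740 kΩ, so V_mid = 15.0 × 3.740/17.34 = 3.235 V.
Stage 2 is itself unloaded: V_out = V_mid × R4/(R3+R4) = 3.235 × 3.30/18.30 = 0.583 V.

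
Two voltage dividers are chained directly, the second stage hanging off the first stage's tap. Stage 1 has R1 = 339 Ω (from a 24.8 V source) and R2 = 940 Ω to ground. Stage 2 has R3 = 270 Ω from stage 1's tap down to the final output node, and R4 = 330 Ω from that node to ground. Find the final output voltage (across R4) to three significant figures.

V_out ≈ 7.08 V

Stage 2 presents R3+R4 = 600.0 Ω as a load on stage 1's tap.
Stage 1's lower leg becomes R2‖(R3+R4) = 366.2 Ω, so V_mid = 24.8 × 366.2/705.2 = 12.88 V.
Stage 2 is itself unloaded: V_out = V_mid × R4/(R3+R4) = 12.88 × 330/600.0 = 7.08 V.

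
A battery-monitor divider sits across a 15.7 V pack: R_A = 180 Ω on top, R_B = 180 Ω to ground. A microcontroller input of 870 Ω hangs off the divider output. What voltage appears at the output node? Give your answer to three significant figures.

V_out ≈ 7.11 V

The load sits in parallel with R_B: R_B‖R_L = (180 × 870) / (180 + 870) = 149.1 Ω.
V_out = 15.7 × 149.1 / (180 + 149.1) = 15.7 × 149.1/329.1 = 7.11 V.
(Unloaded it would have been 7.85 V.)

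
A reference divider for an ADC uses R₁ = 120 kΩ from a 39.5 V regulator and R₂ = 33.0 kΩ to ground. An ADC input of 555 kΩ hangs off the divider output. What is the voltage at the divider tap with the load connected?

V_out ≈ 8.14 V

The load sits in parallel with R₂: R₂‖R_L = (33.0 × 555) / (33.0 + 555) = 31.15 kΩ.
V_out = 39.5 × 31.15 / (120 + 31.15) = 39.5 × 31.15/151.1 = 8.14 V.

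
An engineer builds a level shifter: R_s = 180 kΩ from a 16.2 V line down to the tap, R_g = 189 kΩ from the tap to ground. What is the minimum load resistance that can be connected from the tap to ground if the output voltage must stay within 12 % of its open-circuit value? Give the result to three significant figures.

R_L(min) ≈ 676 kΩ

Output resistance R_th = R_s‖R_g = (180 × 189)/369.0 = 92.20 kΩ.
The fractional drop is R_th/(R_th + R_L); requiring this ≤ 0.120 gives R_L ≥ R_th(1/0.120 − 1) = 92.20 × 7.333 = 676 kΩ.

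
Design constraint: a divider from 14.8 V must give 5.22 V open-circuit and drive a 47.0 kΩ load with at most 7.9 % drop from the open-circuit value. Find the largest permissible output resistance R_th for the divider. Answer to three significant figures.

Loading drop = R_th/(R_th + R_L) ≤ 0.0790, so R_th ≤ R_L · ε/(1−ε) = 47.0 kΩ × 0.0790/0.9210 = 4.03 kΩ.
(Any R1, R2 with R2/(R1+R2) = 0.353 and R1‖R2 ≤ 4.03 kΩ will meet the spec.)

R_th ≤ 4.03 kΩ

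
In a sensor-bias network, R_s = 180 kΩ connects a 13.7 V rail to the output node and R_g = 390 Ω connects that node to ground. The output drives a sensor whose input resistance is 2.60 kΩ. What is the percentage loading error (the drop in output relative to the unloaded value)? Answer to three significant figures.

13.0 %

Unloaded V = 13.7 × 390/180400 = 0.029619 V.
Loaded: R_g‖R_L = 339.1 Ω, giving V = 13.7 × 339.1/180300 = 0.025763 V.
Drop = (0.029619 − 0.025763) / 0.029619 = 13.0 %.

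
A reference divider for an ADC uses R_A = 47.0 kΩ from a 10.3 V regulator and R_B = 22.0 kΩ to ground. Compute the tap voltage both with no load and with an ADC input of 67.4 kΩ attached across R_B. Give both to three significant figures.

Open-circuit: V = 10.3 × 22.0/(47.0 + 22.0) = 3.28 V.
With the load, R_B becomes R_B‖R_L = 16.59 kΩ, so V = 10.3 × 16.59/63.59 = 2.69 V.

Unloaded: 3.28 V; loaded: 2.69 V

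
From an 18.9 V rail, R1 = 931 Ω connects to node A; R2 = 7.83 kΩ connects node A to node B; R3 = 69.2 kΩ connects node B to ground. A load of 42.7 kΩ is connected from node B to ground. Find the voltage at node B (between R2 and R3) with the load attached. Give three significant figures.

At node B, R3 is in parallel with the load: R3‖R_L = 26410 Ω.
Below node A the resistance is R2 + (R3‖R_L) = 34240 Ω, so V_A = 18.9 × 34240/35170 = 18.40 V.
Then V_B = V_A × (R3‖R_L)/(R2 + R3‖R_L) = 18.40 × 26410/34240 = 14.2 V.

V ≈ 14.2 V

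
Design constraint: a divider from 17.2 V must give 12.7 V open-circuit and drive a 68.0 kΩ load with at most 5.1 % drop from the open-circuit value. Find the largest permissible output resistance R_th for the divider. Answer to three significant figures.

Loading drop = R_th/(R_th + R_L) ≤ 0.0510, so R_th ≤ R_L · ε/(1−ε) = 68.0 kΩ × 0.0510/0.9490 = 3.65 kΩ.

R_th ≤ 3.65 kΩ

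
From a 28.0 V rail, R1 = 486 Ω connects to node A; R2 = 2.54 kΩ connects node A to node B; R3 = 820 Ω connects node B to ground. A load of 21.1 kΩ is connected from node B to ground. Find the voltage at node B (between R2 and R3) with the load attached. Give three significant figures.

At node B, R3 is in parallel with the load: R3‖R_L = 789.3 Ω.
Below node A the resistance is R2 + (R3‖R_L) = 3329 Ω, so V_A = 28.0 × 3329/3815 = 24.43 V.
Then V_B = V_A × (R3‖R_L)/(R2 + R3‖R_L) = 24.43 × 789.3/3329 = 5.79 V.

V ≈ 5.79 V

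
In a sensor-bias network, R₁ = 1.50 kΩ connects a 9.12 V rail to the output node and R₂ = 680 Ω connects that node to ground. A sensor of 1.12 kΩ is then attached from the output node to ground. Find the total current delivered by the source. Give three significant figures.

I ≈ 4.74 mA

R₂‖R_L = 423.1 Ω, so the source sees R₁ + R₂‖R_L = 1923 Ω.
I = 9.12 V / 1923 Ω = 4.74 mA.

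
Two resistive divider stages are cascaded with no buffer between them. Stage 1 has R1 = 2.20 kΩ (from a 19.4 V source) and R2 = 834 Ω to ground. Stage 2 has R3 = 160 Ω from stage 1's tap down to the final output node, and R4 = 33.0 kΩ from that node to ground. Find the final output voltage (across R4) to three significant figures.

Stage 2 presents R3+R4 = 33160 Ω as a load on stage 1's tap.
Stage 1's lower leg becomes R2‖(R3+R4) = 813.5 Ω, so V_mid = 19.4 × 813.5/3014 = 5.237 V.
Stage 2 is itself unloaded: V_out = V_mid × R4/(R3+R4) = 5.237 × 33000/33160 = 5.21 V.

V_out ≈ 5.21 V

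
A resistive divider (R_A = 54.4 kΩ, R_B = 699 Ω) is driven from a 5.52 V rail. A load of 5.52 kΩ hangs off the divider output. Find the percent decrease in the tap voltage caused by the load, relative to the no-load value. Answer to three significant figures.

The divider's output (Thévenin) resistance is R_A‖R_B = 690.1 Ω.
Fractional drop under load = R_th/(R_th + R_L) = 690.1 / (690.1 + 5520) = 0.1111.
So the output falls by 11.1 %.

11.1 %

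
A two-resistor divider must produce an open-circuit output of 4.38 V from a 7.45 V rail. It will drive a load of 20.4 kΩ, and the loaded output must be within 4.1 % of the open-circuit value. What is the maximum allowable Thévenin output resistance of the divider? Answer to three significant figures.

R_th ≤ 872 Ω

Loading drop = R_th/(R_th + R_L) ≤ 0.0410, so R_th ≤ R_L · ε/(1−ε) = 20.4 kΩ × 0.0410/0.9590 = 872 Ω.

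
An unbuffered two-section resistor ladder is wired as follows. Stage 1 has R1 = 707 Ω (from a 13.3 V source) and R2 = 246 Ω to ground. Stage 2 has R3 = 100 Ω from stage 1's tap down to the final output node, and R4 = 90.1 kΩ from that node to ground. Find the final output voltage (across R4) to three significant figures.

V_out ≈ 3.42 V

Stage 2 presents R3+R4 = 90200 Ω as a load on stage 1's tap.
Stage 1's lower leg becomes R2‖(R3+R4) = 245.3 Ω, so V_mid = 13.3 × 245.3/952.3 = 3.426 V.
Stage 2 is itself unloaded: V_out = V_mid × R4/(R3+R4) = 3.426 × 90100/90200 = 3.42 V.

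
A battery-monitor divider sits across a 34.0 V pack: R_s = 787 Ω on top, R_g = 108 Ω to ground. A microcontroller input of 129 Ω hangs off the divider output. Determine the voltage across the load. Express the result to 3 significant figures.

V_out ≈ 2.36 V

The load sits in parallel with R_g: R_g‖R_L = (108 × 129) / (108 + 129) = 58.78 Ω.
V_out = 34.0 × 58.78 / (787 + 58.78) = 34.0 × 58.78/845.8 = 2.36 V.
(Unloaded it would have been 4.10 V.)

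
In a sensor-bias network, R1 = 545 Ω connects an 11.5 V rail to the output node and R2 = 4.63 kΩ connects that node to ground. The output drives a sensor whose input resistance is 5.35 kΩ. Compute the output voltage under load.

The load sits in parallel with R2: R2‖R_L = (4630 × 5350) / (4630 + 5350) = 2482 Ω.
V_out = 11.5 × 2482 / (545 + 2482) = 11.5 × 2482/3027 = 9.43 V.
(Unloaded it would have been 10.3 V.)

V_out ≈ 9.43 V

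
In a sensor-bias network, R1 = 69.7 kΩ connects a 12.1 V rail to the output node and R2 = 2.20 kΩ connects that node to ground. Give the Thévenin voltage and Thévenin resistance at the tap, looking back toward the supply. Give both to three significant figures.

V_th = 0.370 V, R_th = 2.13 kΩ

V_th is the open-circuit tap voltage: 12.1 × 2.20/(69.7 + 2.20) = 0.370 V.
With the supply zeroed, R1 and R2 appear in parallel from the tap: R_th = R1‖R2 = (69.7 × 2.20)/71.90 = 2.13 kΩ.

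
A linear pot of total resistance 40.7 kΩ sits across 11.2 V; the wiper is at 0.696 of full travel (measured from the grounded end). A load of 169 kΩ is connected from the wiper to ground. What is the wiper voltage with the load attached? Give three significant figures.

V ≈ 7.42 V

The wiper splits the pot into (1−α)R = 12.37 kΩ above and αR = 28.33 kΩ below.
Lower section ‖ load = 24.26 kΩ.
V_wiper = 11.2 × 24.26/(12.37 + 24.26) = 7.42 V.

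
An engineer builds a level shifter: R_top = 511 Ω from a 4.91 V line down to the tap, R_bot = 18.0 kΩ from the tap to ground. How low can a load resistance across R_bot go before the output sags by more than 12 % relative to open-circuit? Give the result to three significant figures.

R_L(min) ≈ 3.64 kΩ

Output resistance R_th = R_top‖R_bot = (511 × 18000)/18510 = 496.9 Ω.
The fractional drop is R_th/(R_th + R_L); requiring this ≤ 0.120 gives R_L ≥ R_th(1/0.120 − 1) = 496.9 × 7.333 = 3.64 kΩ.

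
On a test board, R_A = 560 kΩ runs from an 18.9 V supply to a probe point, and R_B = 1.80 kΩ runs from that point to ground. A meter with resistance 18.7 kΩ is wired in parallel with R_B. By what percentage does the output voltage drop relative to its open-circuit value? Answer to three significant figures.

8.75 %

The divider's output (Thévenin) resistance is R_A‖R_B = 1.794 kΩ.
Fractional drop under load = R_th/(R_th + R_L) = 1.794 / (1.794 + 18.7) = 0.08755.
So the output falls by 8.75 %.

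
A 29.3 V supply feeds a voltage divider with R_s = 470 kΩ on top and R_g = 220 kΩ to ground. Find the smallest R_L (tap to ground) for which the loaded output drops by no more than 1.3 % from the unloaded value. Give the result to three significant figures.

Output resistance R_th = R_s‖R_g = (470 × 220)/690.0 = 149.9 kΩ.
The fractional drop is R_th/(R_th + R_L); requiring this ≤ 0.0130 gives R_L ≥ R_th(1/0.0130 − 1) = 149.9 × 75.92 = 11.4 MΩ.

R_L(min) ≈ 11.4 MΩ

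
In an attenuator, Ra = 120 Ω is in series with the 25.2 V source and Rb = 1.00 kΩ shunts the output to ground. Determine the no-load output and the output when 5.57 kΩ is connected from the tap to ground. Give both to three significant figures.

Open-circuit: V = 25.2 × 1000/(120 + 1000) = 22.5 V.
With the load, Rb becomes Rb‖R_L = 847.8 Ω, so V = 25.2 × 847.8/967.8 = 22.1 V.

Unloaded: 22.5 V; loaded: 22.1 V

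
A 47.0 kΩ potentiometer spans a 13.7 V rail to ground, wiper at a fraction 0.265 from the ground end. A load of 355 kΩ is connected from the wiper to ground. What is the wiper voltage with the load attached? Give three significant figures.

V ≈ 3.54 V

The wiper splits the pot into (1−α)R = 34.55 kΩ above and αR = 12.46 kΩ below.
Lower section ‖ load = 12.03 kΩ.
V_wiper = 13.7 × 12.03/(34.55 + 12.03) = 3.54 V.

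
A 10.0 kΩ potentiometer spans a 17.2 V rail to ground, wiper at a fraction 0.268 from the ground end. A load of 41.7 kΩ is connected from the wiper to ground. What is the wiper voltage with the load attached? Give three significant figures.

The wiper splits the pot into (1−α)R = 7.320 kΩ above and αR = 2.680 kΩ below.
Lower section ‖ load = 2.518 kΩ.
V_wiper = 17.2 × 2.518/(7.320 + 2.518) = 4.40 V.

V ≈ 4.40 V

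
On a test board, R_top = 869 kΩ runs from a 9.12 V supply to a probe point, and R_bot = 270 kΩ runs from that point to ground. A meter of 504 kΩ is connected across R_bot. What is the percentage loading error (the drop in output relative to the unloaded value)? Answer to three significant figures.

29.0 %

The divider's output (Thévenin) resistance is R_top‖R_bot = 206.0 kΩ.
Fractional drop under load = R_th/(R_th + R_L) = 206.0 / (206.0 + 504) = 0.2901.
So the output falls by 29.0 %.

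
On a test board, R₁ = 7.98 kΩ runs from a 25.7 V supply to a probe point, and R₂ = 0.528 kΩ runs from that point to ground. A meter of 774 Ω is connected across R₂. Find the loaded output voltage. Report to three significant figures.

The load sits in parallel with R₂: R₂‖R_L = (528 × 774) / (528 + 774) = 313.9 Ω.
V_out = 25.7 × 313.9 / (7980 + 313.9) = 25.7 × 313.9/8294 = 0.973 V.
(Unloaded it would have been 1.59 V.)

V_out ≈ 0.973 V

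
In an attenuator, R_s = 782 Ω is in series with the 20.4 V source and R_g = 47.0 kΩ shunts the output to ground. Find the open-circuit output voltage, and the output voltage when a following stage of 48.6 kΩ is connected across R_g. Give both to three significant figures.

Open-circuit: V = 20.4 × 47000/(782 + 47000) = 20.1 V.
With the load, R_g becomes R_g‖R_L = 23890 Ω, so V = 20.4 × 23890/24680 = 19.8 V.

Unloaded: 20.1 V; loaded: 19.8 V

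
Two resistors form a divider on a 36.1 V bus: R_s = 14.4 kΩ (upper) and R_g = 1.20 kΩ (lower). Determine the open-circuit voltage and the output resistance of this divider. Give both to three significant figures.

V_th is the open-circuit tap voltage: 36.1 × 1.20/(14.4 + 1.20) = 2.78 V.
With the supply zeroed, R_s and R_g appear in parallel from the tap: R_th = R_s‖R_g = (14.4 × 1.20)/15.60 = 1.11 kΩ.

V_th = 2.78 V, R_th = 1.11 kΩ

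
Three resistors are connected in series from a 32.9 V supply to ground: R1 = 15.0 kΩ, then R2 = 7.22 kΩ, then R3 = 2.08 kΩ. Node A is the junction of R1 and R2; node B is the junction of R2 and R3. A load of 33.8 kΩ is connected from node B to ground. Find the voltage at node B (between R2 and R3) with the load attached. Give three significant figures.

At node B, R3 is in parallel with the load: R3‖R_L = 1.959 kΩ.
Below node A the resistance is R2 + (R3‖R_L) = 9.179 kΩ, so V_A = 32.9 × 9.179/24.18 = 12.49 V.
Then V_B = V_A × (R3‖R_L)/(R2 + R3‖R_L) = 12.49 × 1.959/9.179 = 2.67 V.

V ≈ 2.67 V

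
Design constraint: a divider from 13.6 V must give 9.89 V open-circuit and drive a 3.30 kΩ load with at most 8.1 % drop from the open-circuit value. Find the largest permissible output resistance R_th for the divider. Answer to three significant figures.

R_th ≤ 291 Ω

Loading drop = R_th/(R_th + R_L) ≤ 0.0810, so R_th ≤ R_L · ε/(1−ε) = 3.30 kΩ × 0.0810/0.9190 = 291 Ω.
(Any R1, R2 with R2/(R1+R2) = 0.727 and R1‖R2 ≤ 291 Ω will meet the spec.)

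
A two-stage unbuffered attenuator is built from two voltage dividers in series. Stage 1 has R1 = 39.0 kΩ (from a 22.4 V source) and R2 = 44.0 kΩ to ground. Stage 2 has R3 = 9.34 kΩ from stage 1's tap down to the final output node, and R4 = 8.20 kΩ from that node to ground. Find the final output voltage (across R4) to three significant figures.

Stage 2 presents R3+R4 = 17.54 kΩ as a load on stage 1's tap.
Stage 1's lower leg becomes R2‖(R3+R4) = 12.54 kΩ, so V_mid = 22.4 × 12.54/51.54 = 5.450 V.
Stage 2 is itself unloaded: V_out = V_mid × R4/(R3+R4) = 5.450 × 8.20/17.54 = 2.55 V.

V_out ≈ 2.55 V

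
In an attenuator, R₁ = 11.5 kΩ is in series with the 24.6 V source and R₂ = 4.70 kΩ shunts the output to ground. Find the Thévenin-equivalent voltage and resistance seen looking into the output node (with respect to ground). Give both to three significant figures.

V_th is the open-circuit tap voltage: 24.6 × 4.70/(11.5 + 4.70) = 7.14 V.
With the supply zeroed, R₁ and R₂ appear in parallel from the tap: R_th = R₁‖R₂ = (11.5 × 4.70)/16.20 = 3.34 kΩ.

V_th = 7.14 V, R_th = 3.34 kΩ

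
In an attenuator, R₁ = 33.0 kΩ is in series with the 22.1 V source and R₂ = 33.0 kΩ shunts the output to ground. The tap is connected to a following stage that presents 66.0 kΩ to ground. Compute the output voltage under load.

V_out ≈ 8.84 V

The load sits in parallel with R₂: R₂‖R_L = (33.0 × 66.0) / (33.0 + 66.0) = 22.00 kΩ.
V_out = 22.1 × 22.00 / (33.0 + 22.00) = 22.1 × 22.00/55.00 = 8.84 V.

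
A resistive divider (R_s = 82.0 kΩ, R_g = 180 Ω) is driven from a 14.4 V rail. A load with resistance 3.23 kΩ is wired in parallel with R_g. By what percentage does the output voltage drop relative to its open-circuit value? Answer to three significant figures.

The divider's output (Thévenin) resistance is R_s‖R_g = 179.6 Ω.
Fractional drop under load = R_th/(R_th + R_L) = 179.6 / (179.6 + 3230) = 0.05268.
So the output falls by 5.27 %.

5.27 %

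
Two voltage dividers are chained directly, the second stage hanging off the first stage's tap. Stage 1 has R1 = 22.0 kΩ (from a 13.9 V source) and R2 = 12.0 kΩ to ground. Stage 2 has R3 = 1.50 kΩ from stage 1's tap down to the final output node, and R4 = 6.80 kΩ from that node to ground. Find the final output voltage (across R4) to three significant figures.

Stage 2 presents R3+R4 = 8.300 kΩ as a load on stage 1's tap.
Stage 1's lower leg becomes R2‖(R3+R4) = 4.906 kΩ, so V_mid = 13.9 × 4.906/26.91 = 2.535 V.
Stage 2 is itself unloaded: V_out = V_mid × R4/(R3+R4) = 2.535 × 6.80/8.300 = 2.08 V.

V_out ≈ 2.08 V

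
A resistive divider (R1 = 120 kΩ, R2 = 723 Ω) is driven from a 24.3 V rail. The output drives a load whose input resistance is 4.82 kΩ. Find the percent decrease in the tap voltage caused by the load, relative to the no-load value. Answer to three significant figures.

13.0 %

The divider's output (Thévenin) resistance is R1‖R2 = 718.7 Ω.
Fractional drop under load = R_th/(R_th + R_L) = 718.7 / (718.7 + 4820) = 0.1298.
So the output falls by 13.0 %.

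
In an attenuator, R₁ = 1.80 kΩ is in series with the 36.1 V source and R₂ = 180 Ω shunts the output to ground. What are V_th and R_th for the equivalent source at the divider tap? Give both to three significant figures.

V_th is the open-circuit tap voltage: 36.1 × 180/(1800 + 180) = 3.28 V.
With the supply zeroed, R₁ and R₂ appear in parallel from the tap: R_th = R₁‖R₂ = (1800 × 180)/1980 = 164 Ω.

V_th = 3.28 V, R_th = 164 Ω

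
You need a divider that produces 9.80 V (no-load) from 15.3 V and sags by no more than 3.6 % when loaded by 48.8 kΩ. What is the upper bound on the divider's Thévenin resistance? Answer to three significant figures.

R_th ≤ 1.82 kΩ

Loading drop = R_th/(R_th + R_L) ≤ 0.0360, so R_th ≤ R_L · ε/(1−ε) = 48.8 kΩ × 0.0360/0.9640 = 1.82 kΩ.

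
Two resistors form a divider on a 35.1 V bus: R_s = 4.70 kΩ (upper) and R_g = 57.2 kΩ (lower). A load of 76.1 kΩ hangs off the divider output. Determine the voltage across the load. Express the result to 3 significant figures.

The load sits in parallel with R_g: R_g‖R_L = (57.2 × 76.1) / (57.2 + 76.1) = 32.66 kΩ.
V_out = 35.1 × 32.66 / (4.70 + 32.66) = 35.1 × 32.66/37.36 = 30.7 V.
(Unloaded it would have been 32.4 V.)

V_out ≈ 30.7 V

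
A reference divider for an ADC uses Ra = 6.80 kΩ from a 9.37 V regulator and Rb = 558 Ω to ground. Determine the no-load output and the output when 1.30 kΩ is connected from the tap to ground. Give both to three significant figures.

Unloaded: 0.711 V; loaded: 0.509 V

Open-circuit: V = 9.37 × 558/(6800 + 558) = 0.711 V.
With the load, Rb becomes Rb‖R_L = 390.4 Ω, so V = 9.37 × 390.4/7190 = 0.509 V.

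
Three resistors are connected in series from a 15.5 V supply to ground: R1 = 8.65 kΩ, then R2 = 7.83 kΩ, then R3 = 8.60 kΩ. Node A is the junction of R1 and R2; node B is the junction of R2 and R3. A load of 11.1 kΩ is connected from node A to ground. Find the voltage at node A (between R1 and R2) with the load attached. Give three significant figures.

Below node A the series string R2+R3 = 16.43 kΩ sits in parallel with the 11.1 kΩ load: 6.625 kΩ.
V_A = 15.5 × 6.625/(8.65 + 6.625) = 6.72 V.

V ≈ 6.72 V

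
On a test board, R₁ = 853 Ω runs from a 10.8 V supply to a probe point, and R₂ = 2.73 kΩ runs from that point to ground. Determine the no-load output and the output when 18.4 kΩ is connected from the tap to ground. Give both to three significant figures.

Unloaded: 8.23 V; loaded: 7.95 V

Open-circuit: V = 10.8 × 2730/(853 + 2730) = 8.23 V.
With the load, R₂ becomes R₂‖R_L = 2377 Ω, so V = 10.8 × 2377/3230 = 7.95 V.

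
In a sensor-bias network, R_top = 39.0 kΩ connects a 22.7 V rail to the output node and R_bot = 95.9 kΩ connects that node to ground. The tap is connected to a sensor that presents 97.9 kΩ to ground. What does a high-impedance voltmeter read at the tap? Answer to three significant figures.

V_out ≈ 12.6 V

The load sits in parallel with R_bot: R_bot‖R_L = (95.9 × 97.9) / (95.9 + 97.9) = 48.44 kΩ.
V_out = 22.7 × 48.44 / (39.0 + 48.44) = 22.7 × 48.44/87.44 = 12.6 V.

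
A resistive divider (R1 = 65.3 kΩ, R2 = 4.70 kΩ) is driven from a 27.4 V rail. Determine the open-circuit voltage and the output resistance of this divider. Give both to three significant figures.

V_th is the open-circuit tap voltage: 27.4 × 4.70/(65.3 + 4.70) = 1.84 V.
With the supply zeroed, R1 and R2 appear in parallel from the tap: R_th = R1‖R2 = (65.3 × 4.70)/70.00 = 4.38 kΩ.

V_th = 1.84 V, R_th = 4.38 kΩ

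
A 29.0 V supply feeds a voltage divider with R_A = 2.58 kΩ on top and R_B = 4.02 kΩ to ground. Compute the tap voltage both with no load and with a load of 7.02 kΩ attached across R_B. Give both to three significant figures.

Unloaded: 17.7 V; loaded: 14.4 V

Open-circuit: V = 29.0 × 4.02/(2.58 + 4.02) = 17.7 V.
With the load, R_B becomes R_B‖R_L = 2.556 kΩ, so V = 29.0 × 2.556/5.136 = 14.4 V.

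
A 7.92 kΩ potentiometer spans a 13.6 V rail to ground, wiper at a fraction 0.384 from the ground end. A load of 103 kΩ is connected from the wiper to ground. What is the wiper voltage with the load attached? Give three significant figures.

V ≈ 5.13 V

The wiper splits the pot into (1−α)R = 4.879 kΩ above and αR = 3.041 kΩ below.
Lower section ‖ load = 2.954 kΩ.
V_wiper = 13.6 × 2.954/(4.879 + 2.954) = 5.13 V.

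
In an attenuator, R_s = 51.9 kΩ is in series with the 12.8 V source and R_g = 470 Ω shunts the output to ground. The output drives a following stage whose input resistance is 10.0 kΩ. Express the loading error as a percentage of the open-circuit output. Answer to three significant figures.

The divider's output (Thévenin) resistance is R_s‖R_g = 465.8 Ω.
Fractional drop under load = R_th/(R_th + R_L) = 465.8 / (465.8 + 10000) = 0.04451.
So the output falls by 4.45 %.

4.45 %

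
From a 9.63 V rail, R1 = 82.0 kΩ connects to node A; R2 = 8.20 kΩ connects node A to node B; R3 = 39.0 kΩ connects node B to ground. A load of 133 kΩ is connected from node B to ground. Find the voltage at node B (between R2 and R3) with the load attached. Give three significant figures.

V ≈ 2.41 V

At node B, R3 is in parallel with the load: R3‖R_L = 30.16 kΩ.
Below node A the resistance is R2 + (R3‖R_L) = 38.36 kΩ, so V_A = 9.63 × 38.36/120.4 = 3.069 V.
Then V_B = V_A × (R3‖R_L)/(R2 + R3‖R_L) = 3.069 × 30.16/38.36 = 2.41 V.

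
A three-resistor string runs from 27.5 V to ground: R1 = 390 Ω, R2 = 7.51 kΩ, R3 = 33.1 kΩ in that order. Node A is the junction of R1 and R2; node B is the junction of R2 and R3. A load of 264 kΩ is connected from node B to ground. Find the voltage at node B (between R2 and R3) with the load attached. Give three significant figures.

V ≈ 21.7 V

At node B, R3 is in parallel with the load: R3‖R_L = 29410 Ω.
Below node A the resistance is R2 + (R3‖R_L) = 36920 Ω, so V_A = 27.5 × 36920/37310 = 27.21 V.
Then V_B = V_A × (R3‖R_L)/(R2 + R3‖R_L) = 27.21 × 29410/36920 = 21.7 V.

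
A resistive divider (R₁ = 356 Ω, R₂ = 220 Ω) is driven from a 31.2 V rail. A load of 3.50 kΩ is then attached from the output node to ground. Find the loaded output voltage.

The load sits in parallel with R₂: R₂‖R_L = (220 × 3500) / (220 + 3500) = 207.0 Ω.
V_out = 31.2 × 207.0 / (356 + 207.0) = 31.2 × 207.0/563.0 = 11.5 V.

V_out ≈ 11.5 V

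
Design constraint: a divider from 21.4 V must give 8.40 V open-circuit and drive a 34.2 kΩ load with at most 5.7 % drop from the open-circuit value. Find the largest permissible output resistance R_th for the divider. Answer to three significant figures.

R_th ≤ 2.07 kΩ

Loading drop = R_th/(R_th + R_L) ≤ 0.0570, so R_th ≤ R_L · ε/(1−ε) = 34.2 kΩ × 0.0570/0.9430 = 2.07 kΩ.
(Any R1, R2 with R2/(R1+R2) = 0.393 and R1‖R2 ≤ 2.07 kΩ will meet the spec.)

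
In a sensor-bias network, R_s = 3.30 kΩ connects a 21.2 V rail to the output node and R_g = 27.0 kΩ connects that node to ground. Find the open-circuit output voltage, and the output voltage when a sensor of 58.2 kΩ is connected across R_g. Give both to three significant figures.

Open-circuit: V = 21.2 × 27.0/(3.30 + 27.0) = 18.9 V.
With the load, R_g becomes R_g‖R_L = 18.44 kΩ, so V = 21.2 × 18.44/21.74 = 18.0 V.

Unloaded: 18.9 V; loaded: 18.0 V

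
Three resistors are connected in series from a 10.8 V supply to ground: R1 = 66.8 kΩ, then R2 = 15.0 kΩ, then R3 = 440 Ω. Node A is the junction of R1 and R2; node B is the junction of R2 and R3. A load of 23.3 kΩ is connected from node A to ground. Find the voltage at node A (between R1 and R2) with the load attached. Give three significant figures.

V ≈ 1.32 V

Below node A the series string R2+R3 = 15440 Ω sits in parallel with the 23300 Ω load: 9286 Ω.
V_A = 10.8 × 9286/(66800 + 9286) = 1.32 V.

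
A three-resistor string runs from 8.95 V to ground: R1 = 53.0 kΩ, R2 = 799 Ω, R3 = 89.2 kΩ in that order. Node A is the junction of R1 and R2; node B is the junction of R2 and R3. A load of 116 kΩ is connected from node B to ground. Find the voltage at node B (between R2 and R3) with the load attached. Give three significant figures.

At node B, R3 is in parallel with the load: R3‖R_L = 50420 Ω.
Below node A the resistance is R2 + (R3‖R_L) = 51220 Ω, so V_A = 8.95 × 51220/104200 = 4.399 V.
Then V_B = V_A × (R3‖R_L)/(R2 + R3‖R_L) = 4.399 × 50420/51220 = 4.33 V.

V ≈ 4.33 V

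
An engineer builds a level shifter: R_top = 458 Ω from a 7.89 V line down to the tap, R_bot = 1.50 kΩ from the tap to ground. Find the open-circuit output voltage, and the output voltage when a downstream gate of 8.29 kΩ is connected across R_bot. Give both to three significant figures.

Open-circuit: V = 7.89 × 1500/(458 + 1500) = 6.04 V.
With the load, R_bot becomes R_bot‖R_L = 1270 Ω, so V = 7.89 × 1270/1728 = 5.80 V.

Unloaded: 6.04 V; loaded: 5.80 V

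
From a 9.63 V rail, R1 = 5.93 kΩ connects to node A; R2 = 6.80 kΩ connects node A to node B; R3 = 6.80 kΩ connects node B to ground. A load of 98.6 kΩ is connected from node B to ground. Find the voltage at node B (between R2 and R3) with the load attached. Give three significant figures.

At node B, R3 is in parallel with the load: R3‖R_L = 6.361 kΩ.
Below node A the resistance is R2 + (R3‖R_L) = 13.16 kΩ, so V_A = 9.63 × 13.16/19.09 = 6.639 V.
Then V_B = V_A × (R3‖R_L)/(R2 + R3‖R_L) = 6.639 × 6.361/13.16 = 3.21 V.

V ≈ 3.21 V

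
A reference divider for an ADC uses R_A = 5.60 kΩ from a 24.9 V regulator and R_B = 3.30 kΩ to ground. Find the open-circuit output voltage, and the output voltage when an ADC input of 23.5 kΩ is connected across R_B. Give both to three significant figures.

Open-circuit: V = 24.9 × 3.30/(5.60 + 3.30) = 9.23 V.
With the load, R_B becomes R_B‖R_L = 2.894 kΩ, so V = 24.9 × 2.894/8.494 = 8.48 V.

Unloaded: 9.23 V; loaded: 8.48 V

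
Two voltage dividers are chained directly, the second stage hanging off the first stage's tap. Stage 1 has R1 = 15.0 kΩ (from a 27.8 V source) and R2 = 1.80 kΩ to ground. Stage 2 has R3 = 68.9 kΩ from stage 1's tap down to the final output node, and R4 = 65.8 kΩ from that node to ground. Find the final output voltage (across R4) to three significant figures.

V_out ≈ 1.44 V

Stage 2 presents R3+R4 = 134.7 kΩ as a load on stage 1's tap.
Stage 1's lower leg becomes R2‖(R3+R4) = 1.776 kΩ, so V_mid = 27.8 × 1.776/16.78 = 2.943 V.
Stage 2 is itself unloaded: V_out = V_mid × R4/(R3+R4) = 2.943 × 65.8/134.7 = 1.44 V.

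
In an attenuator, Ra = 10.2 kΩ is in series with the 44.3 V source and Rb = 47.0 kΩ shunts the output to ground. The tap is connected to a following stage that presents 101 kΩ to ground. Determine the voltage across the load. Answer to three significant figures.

V_out ≈ 33.6 V

The load sits in parallel with Rb: Rb‖R_L = (47.0 × 101) / (47.0 + 101) = 32.07 kΩ.
V_out = 44.3 × 32.07 / (10.2 + 32.07) = 44.3 × 32.07/42.27 = 33.6 V.
(Unloaded it would have been 36.4 V.)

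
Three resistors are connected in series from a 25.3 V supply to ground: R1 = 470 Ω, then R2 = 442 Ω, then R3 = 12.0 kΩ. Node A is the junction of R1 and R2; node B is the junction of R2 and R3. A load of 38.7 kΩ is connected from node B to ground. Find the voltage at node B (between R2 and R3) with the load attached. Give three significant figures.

V ≈ 23.0 V

At node B, R3 is in parallel with the load: R3‖R_L = 9160 Ω.
Below node A the resistance is R2 + (R3‖R_L) = 9602 Ω, so V_A = 25.3 × 9602/10070 = 24.12 V.
Then V_B = V_A × (R3‖R_L)/(R2 + R3‖R_L) = 24.12 × 9160/9602 = 23.0 V.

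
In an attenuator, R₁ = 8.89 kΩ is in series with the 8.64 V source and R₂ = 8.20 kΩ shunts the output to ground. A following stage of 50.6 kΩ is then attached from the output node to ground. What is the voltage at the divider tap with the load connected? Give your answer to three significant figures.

The load sits in parallel with R₂: R₂‖R_L = (8.20 × 50.6) / (8.20 + 50.6) = 7.056 kΩ.
V_out = 8.64 × 7.056 / (8.89 + 7.056) = 8.64 × 7.056/15.95 = 3.82 V.
(Unloaded it would have been 4.15 V.)

V_out ≈ 3.82 V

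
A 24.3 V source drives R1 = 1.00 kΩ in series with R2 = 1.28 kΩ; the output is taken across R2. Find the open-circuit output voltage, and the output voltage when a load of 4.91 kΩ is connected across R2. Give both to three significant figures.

Open-circuit: V = 24.3 × 1.28/(1.00 + 1.28) = 13.6 V.
With the load, R2 becomes R2‖R_L = 1.015 kΩ, so V = 24.3 × 1.015/2.015 = 12.2 V.

Unloaded: 13.6 V; loaded: 12.2 V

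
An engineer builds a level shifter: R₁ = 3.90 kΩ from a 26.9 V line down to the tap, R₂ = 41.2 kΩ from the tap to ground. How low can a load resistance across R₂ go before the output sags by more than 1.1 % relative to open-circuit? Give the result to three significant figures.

R_L(min) ≈ 320 kΩ

Output resistance R_th = R₁‖R₂ = (3.90 × 41.2)/45.10 = 3.563 kΩ.
The fractional drop is R_th/(R_th + R_L); requiring this ≤ 0.0110 gives R_L ≥ R_th(1/0.0110 − 1) = 3.563 × 89.91 = 320 kΩ.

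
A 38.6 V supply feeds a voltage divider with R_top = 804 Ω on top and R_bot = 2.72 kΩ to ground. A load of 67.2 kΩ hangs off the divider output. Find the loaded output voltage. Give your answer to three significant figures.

V_out ≈ 29.5 V

The load sits in parallel with R_bot: R_bot‖R_L = (2720 × 67200) / (2720 + 67200) = 2614 Ω.
V_out = 38.6 × 2614 / (804 + 2614) = 38.6 × 2614/3418 = 29.5 V.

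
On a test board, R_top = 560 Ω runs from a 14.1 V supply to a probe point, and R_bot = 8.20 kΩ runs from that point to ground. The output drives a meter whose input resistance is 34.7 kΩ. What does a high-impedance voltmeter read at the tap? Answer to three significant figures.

V_out ≈ 13.0 V

The load sits in parallel with R_bot: R_bot‖R_L = (8200 × 34700) / (8200 + 34700) = 6633 Ω.
V_out = 14.1 × 6633 / (560 + 6633) = 14.1 × 6633/7193 = 13.0 V.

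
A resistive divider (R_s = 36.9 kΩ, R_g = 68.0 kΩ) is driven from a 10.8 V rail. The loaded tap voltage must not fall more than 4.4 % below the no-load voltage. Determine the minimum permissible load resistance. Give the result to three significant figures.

R_L(min) ≈ 520 kΩ

Output resistance R_th = R_s‖R_g = (36.9 × 68.0)/104.9 = 23.92 kΩ.
The fractional drop is R_th/(R_th + R_L); requiring this ≤ 0.0440 gives R_L ≥ R_th(1/0.0440 − 1) = 23.92 × 21.73 = 520 kΩ.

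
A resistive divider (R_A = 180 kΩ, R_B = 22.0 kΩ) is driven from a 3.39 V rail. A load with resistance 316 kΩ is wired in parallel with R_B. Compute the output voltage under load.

V_out ≈ 0.348 V

The load sits in parallel with R_B: R_B‖R_L = (22.0 × 316) / (22.0 + 316) = 20.57 kΩ.
V_out = 3.39 × 20.57 / (180 + 20.57) = 3.39 × 20.57/200.6 = 0.348 V.
(Unloaded it would have been 0.369 V.)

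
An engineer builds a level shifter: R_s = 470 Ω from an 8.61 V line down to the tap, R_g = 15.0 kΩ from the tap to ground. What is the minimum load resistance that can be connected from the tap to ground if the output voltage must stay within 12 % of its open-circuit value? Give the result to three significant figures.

R_L(min) ≈ 3.34 kΩ

Output resistance R_th = R_s‖R_g = (470 × 15000)/15470 = 455.7 Ω.
The fractional drop is R_th/(R_th + R_L); requiring this ≤ 0.120 gives R_L ≥ R_th(1/0.120 − 1) = 455.7 × 7.333 = 3.34 kΩ.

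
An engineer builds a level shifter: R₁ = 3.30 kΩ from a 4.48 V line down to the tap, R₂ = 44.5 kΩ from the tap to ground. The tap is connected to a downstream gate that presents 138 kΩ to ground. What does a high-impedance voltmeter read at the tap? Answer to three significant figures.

V_out ≈ 4.08 V

The load sits in parallel with R₂: R₂‖R_L = (44.5 × 138) / (44.5 + 138) = 33.65 kΩ.
V_out = 4.48 × 33.65 / (3.30 + 33.65) = 4.48 × 33.65/36.95 = 4.08 V.
(Unloaded it would have been 4.17 V.)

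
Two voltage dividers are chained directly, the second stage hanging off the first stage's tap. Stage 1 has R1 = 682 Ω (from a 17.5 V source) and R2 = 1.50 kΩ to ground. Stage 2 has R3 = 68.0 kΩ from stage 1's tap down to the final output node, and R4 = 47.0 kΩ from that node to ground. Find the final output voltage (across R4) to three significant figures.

Stage 2 presents R3+R4 = 115000 Ω as a load on stage 1's tap.
Stage 1's lower leg becomes R2‖(R3+R4) = 1481 Ω, so V_mid = 17.5 × 1481/2163 = 11.98 V.
Stage 2 is itself unloaded: V_out = V_mid × R4/(R3+R4) = 11.98 × 47000/115000 = 4.90 V.

V_out ≈ 4.90 V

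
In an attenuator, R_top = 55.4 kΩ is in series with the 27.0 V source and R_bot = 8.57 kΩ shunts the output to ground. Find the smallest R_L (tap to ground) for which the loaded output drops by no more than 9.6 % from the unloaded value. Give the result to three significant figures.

R_L(min) ≈ 69.9 kΩ

Output resistance R_th = R_top‖R_bot = (55.4 × 8.57)/63.97 = 7.422 kΩ.
The fractional drop is R_th/(R_th + R_L); requiring this ≤ 0.0960 gives R_L ≥ R_th(1/0.0960 − 1) = 7.422 × 9.417 = 69.9 kΩ.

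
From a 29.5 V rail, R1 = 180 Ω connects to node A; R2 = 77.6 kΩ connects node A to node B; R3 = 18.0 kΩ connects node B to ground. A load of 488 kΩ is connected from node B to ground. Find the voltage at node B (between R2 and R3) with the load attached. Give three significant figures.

V ≈ 5.38 V

At node B, R3 is in parallel with the load: R3‖R_L = 17360 Ω.
Below node A the resistance is R2 + (R3‖R_L) = 94960 Ω, so V_A = 29.5 × 94960/95140 = 29.44 V.
Then V_B = V_A × (R3‖R_L)/(R2 + R3‖R_L) = 29.44 × 17360/94960 = 5.38 V.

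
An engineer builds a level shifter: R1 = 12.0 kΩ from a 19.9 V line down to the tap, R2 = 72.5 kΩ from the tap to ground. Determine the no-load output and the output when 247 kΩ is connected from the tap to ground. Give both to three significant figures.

Unloaded: 17.1 V; loaded: 16.4 V

Open-circuit: V = 19.9 × 72.5/(12.0 + 72.5) = 17.1 V.
With the load, R2 becomes R2‖R_L = 56.05 kΩ, so V = 19.9 × 56.05/68.05 = 16.4 V.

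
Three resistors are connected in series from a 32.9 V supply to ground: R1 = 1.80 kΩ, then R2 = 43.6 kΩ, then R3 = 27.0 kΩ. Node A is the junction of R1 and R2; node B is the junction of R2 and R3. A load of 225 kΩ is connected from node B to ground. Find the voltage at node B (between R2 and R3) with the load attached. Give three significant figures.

At node B, R3 is in parallel with the load: R3‖R_L = 24.11 kΩ.
Below node A the resistance is R2 + (R3‖R_L) = 67.71 kΩ, so V_A = 32.9 × 67.71/69.51 = 32.05 V.
Then V_B = V_A × (R3‖R_L)/(R2 + R3‖R_L) = 32.05 × 24.11/67.71 = 11.4 V.

V ≈ 11.4 V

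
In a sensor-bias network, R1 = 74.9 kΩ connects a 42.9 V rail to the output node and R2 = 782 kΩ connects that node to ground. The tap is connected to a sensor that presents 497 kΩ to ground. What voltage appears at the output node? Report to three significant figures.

The load sits in parallel with R2: R2‖R_L = (782 × 497) / (782 + 497) = 303.9 kΩ.
V_out = 42.9 × 303.9 / (74.9 + 303.9) = 42.9 × 303.9/378.8 = 34.4 V.
(Unloaded it would have been 39.2 V.)

V_out ≈ 34.4 V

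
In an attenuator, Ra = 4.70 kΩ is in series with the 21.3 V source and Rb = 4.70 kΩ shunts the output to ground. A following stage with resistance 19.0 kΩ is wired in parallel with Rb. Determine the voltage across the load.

V_out ≈ 9.48 V

The load sits in parallel with Rb: Rb‖R_L = (4.70 × 19.0) / (4.70 + 19.0) = 3.768 kΩ.
V_out = 21.3 × 3.768 / (4.70 + 3.768) = 21.3 × 3.768/8.468 = 9.48 V.
(Unloaded it would have been 10.7 V.)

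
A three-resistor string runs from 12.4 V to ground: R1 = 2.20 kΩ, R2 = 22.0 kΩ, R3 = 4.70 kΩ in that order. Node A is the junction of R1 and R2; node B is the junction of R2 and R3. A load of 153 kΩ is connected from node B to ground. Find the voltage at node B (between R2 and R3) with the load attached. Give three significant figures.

At node B, R3 is in parallel with the load: R3‖R_L = 4.560 kΩ.
Below node A the resistance is R2 + (R3‖R_L) = 26.56 kΩ, so V_A = 12.4 × 26.56/28.76 = 11.45 V.
Then V_B = V_A × (R3‖R_L)/(R2 + R3‖R_L) = 11.45 × 4.560/26.56 = 1.97 V.

V ≈ 1.97 V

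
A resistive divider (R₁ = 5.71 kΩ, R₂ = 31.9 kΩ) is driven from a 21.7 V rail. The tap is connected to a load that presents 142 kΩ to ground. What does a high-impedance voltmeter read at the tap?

V_out ≈ 17.8 V

The load sits in parallel with R₂: R₂‖R_L = (31.9 × 142) / (31.9 + 142) = 26.05 kΩ.
V_out = 21.7 × 26.05 / (5.71 + 26.05) = 21.7 × 26.05/31.76 = 17.8 V.
(Unloaded it would have been 18.4 V.)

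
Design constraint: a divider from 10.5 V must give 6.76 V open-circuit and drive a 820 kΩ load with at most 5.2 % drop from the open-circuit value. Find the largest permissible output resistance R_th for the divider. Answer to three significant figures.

Loading drop = R_th/(R_th + R_L) ≤ 0.0520, so R_th ≤ R_L · ε/(1−ε) = 820 kΩ × 0.0520/0.9480 = 45.0 kΩ.
(Any R1, R2 with R2/(R1+R2) = 0.644 and R1‖R2 ≤ 45.0 kΩ will meet the spec.)

R_th ≤ 45.0 kΩ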